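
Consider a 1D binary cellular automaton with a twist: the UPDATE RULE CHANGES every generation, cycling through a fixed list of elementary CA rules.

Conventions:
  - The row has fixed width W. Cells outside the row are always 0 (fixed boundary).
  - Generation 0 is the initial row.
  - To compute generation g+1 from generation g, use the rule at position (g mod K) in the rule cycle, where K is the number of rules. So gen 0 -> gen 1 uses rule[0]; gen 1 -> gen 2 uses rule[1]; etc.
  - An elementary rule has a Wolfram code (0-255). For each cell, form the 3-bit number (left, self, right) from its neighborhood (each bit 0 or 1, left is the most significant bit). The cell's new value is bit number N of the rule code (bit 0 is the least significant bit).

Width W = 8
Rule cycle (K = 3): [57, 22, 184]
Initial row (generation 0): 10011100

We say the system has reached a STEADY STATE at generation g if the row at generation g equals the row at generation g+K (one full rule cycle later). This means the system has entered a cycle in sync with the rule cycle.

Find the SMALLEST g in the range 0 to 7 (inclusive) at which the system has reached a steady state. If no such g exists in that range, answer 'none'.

Gen 0: 10011100
Gen 1 (rule 57): 01010011
Gen 2 (rule 22): 11011100
Gen 3 (rule 184): 10111010
Gen 4 (rule 57): 01100101
Gen 5 (rule 22): 10011101
Gen 6 (rule 184): 01011010
Gen 7 (rule 57): 00110101
Gen 8 (rule 22): 01000101
Gen 9 (rule 184): 00100010
Gen 10 (rule 57): 10011001

Answer: none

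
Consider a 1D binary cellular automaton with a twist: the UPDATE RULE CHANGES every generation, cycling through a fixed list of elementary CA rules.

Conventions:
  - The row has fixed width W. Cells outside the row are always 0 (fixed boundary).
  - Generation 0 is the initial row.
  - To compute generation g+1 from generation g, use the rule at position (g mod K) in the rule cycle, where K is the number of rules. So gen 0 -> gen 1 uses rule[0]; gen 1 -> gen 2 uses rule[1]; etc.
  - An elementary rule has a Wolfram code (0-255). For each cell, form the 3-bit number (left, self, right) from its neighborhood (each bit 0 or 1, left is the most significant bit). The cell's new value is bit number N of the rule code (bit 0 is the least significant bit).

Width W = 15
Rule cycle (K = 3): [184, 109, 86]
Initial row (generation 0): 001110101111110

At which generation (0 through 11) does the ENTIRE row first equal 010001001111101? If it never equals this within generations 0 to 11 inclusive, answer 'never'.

Gen 0: 001110101111110
Gen 1 (rule 184): 001101011111101
Gen 2 (rule 109): 101111110000111
Gen 3 (rule 86): 100000011001001
Gen 4 (rule 184): 010000010100100
Gen 5 (rule 109): 010111011100101
Gen 6 (rule 86): 110001000111101
Gen 7 (rule 184): 101000100111010
Gen 8 (rule 109): 111010100101110
Gen 9 (rule 86): 001010111100011
Gen 10 (rule 184): 000101111010010
Gen 11 (rule 109): 110111001110010

Answer: never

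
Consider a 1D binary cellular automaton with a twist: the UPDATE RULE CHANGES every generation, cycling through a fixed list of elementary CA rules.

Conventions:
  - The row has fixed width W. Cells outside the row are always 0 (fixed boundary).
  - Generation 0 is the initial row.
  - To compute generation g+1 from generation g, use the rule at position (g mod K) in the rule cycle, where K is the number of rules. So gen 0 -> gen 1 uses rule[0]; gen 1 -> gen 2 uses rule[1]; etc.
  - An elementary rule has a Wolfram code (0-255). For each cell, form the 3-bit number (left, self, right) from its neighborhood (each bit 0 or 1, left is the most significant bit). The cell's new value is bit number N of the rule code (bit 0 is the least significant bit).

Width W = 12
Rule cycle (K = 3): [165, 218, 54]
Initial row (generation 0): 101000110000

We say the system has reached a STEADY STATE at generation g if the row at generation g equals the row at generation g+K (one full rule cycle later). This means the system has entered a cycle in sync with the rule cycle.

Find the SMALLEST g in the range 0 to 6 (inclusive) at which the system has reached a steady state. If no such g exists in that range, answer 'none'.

Gen 0: 101000110000
Gen 1 (rule 165): 111010000111
Gen 2 (rule 218): 111001001111
Gen 3 (rule 54): 000111110000
Gen 4 (rule 165): 110011100111
Gen 5 (rule 218): 111111111111
Gen 6 (rule 54): 000000000000
Gen 7 (rule 165): 111111111111
Gen 8 (rule 218): 111111111111
Gen 9 (rule 54): 000000000000

Answer: 5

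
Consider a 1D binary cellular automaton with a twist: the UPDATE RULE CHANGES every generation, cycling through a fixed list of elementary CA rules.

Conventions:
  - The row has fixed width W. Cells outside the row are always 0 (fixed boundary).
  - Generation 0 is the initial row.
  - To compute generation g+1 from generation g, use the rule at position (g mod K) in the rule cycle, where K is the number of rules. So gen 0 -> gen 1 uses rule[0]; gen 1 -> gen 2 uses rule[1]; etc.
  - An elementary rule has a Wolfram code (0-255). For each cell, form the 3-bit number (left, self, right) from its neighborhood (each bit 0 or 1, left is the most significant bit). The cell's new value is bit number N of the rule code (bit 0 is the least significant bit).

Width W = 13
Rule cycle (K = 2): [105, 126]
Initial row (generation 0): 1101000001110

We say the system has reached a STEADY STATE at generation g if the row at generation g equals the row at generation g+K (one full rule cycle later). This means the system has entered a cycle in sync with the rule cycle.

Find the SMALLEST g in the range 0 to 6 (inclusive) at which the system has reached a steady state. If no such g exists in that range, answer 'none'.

Answer: none

Derivation:
Gen 0: 1101000001110
Gen 1 (rule 105): 1110011101010
Gen 2 (rule 126): 1011110111111
Gen 3 (rule 105): 0110011100001
Gen 4 (rule 126): 1111110110011
Gen 5 (rule 105): 1000011110011
Gen 6 (rule 126): 1100110011111
Gen 7 (rule 105): 1100110010001
Gen 8 (rule 126): 1111111111011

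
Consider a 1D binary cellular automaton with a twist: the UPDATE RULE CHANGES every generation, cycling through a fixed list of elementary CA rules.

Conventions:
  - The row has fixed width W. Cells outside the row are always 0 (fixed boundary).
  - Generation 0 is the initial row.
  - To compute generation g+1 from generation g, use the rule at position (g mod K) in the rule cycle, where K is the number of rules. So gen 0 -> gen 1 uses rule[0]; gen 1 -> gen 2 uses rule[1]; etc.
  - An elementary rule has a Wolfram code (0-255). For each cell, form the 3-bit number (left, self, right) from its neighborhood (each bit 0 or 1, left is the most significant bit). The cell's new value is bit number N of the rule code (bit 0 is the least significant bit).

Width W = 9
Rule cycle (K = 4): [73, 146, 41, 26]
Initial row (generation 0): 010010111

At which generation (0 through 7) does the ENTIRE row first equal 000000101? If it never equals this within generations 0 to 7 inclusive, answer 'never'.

Answer: 1

Derivation:
Gen 0: 010010111
Gen 1 (rule 73): 000000101
Gen 2 (rule 146): 000001000
Gen 3 (rule 41): 111100011
Gen 4 (rule 26): 100010110
Gen 5 (rule 73): 001000110
Gen 6 (rule 146): 010101001
Gen 7 (rule 41): 001010000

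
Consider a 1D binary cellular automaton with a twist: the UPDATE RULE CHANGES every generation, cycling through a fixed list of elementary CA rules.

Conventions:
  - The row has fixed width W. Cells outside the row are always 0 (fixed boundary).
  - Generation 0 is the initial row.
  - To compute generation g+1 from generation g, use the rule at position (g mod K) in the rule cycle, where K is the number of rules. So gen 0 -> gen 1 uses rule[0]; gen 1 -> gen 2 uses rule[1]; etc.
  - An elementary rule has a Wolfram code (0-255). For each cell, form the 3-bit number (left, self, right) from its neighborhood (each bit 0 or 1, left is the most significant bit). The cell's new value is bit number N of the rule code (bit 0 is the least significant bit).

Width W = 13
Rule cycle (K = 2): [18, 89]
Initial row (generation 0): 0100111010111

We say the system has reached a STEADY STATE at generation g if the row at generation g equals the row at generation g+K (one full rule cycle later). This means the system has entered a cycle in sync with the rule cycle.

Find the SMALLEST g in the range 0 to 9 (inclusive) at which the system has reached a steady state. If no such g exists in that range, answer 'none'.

Answer: 2

Derivation:
Gen 0: 0100111010111
Gen 1 (rule 18): 1011000000000
Gen 2 (rule 89): 0011111111111
Gen 3 (rule 18): 0100000000000
Gen 4 (rule 89): 0011111111111
Gen 5 (rule 18): 0100000000000
Gen 6 (rule 89): 0011111111111
Gen 7 (rule 18): 0100000000000
Gen 8 (rule 89): 0011111111111
Gen 9 (rule 18): 0100000000000
Gen 10 (rule 89): 0011111111111
Gen 11 (rule 18): 0100000000000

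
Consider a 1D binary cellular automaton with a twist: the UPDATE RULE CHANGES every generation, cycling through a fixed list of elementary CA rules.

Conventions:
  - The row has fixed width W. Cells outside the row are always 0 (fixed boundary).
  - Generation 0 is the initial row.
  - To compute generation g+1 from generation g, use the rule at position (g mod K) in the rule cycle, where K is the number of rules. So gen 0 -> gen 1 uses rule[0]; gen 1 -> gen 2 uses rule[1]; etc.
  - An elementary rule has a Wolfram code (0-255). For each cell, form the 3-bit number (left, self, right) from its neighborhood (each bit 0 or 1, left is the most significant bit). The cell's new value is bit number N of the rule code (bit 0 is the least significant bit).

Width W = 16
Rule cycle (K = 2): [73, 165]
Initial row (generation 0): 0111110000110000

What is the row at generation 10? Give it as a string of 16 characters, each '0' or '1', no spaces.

Answer: 0010111010001111

Derivation:
Gen 0: 0111110000110000
Gen 1 (rule 73): 0100010110110111
Gen 2 (rule 165): 0101011001001010
Gen 3 (rule 73): 0000011000000000
Gen 4 (rule 165): 1111000011111111
Gen 5 (rule 73): 1001011010000001
Gen 6 (rule 165): 1001100110111101
Gen 7 (rule 73): 0001100110100100
Gen 8 (rule 165): 1100000001100101
Gen 9 (rule 73): 1101111101100000
Gen 10 (rule 165): 0010111010001111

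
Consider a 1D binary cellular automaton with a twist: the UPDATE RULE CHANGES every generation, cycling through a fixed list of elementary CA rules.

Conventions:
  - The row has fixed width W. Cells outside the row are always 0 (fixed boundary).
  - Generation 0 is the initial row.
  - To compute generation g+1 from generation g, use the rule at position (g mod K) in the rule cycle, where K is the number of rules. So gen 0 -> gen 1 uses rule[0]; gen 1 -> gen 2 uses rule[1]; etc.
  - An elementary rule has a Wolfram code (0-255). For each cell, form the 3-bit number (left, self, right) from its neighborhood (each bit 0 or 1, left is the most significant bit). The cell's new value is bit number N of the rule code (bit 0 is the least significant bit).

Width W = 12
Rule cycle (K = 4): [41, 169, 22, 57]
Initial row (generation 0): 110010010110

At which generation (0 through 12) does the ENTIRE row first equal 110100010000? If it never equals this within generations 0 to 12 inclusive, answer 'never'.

Gen 0: 110010010110
Gen 1 (rule 41): 100000001100
Gen 2 (rule 169): 001111101001
Gen 3 (rule 22): 010000001111
Gen 4 (rule 57): 001111101000
Gen 5 (rule 41): 101000010011
Gen 6 (rule 169): 010011000010
Gen 7 (rule 22): 111100100111
Gen 8 (rule 57): 100010010100
Gen 9 (rule 41): 001000001001
Gen 10 (rule 169): 100011100000
Gen 11 (rule 22): 110100010000
Gen 12 (rule 57): 101011001111

Answer: 11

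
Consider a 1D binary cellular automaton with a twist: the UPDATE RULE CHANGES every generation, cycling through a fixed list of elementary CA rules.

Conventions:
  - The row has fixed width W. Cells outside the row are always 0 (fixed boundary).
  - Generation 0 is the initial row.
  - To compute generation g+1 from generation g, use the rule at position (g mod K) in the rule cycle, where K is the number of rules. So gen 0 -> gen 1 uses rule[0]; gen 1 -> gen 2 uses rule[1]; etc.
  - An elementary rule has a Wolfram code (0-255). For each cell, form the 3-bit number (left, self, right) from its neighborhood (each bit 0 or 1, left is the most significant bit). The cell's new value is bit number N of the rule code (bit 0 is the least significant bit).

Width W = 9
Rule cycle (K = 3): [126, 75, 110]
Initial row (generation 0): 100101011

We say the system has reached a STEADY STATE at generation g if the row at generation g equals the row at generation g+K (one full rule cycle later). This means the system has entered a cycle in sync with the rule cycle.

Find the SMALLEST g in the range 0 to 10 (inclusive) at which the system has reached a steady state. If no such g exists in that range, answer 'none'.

Answer: none

Derivation:
Gen 0: 100101011
Gen 1 (rule 126): 111111111
Gen 2 (rule 75): 100000001
Gen 3 (rule 110): 100000011
Gen 4 (rule 126): 110000111
Gen 5 (rule 75): 110111101
Gen 6 (rule 110): 111100111
Gen 7 (rule 126): 100111101
Gen 8 (rule 75): 001100100
Gen 9 (rule 110): 011101100
Gen 10 (rule 126): 110111110
Gen 11 (rule 75): 110100010
Gen 12 (rule 110): 111100110
Gen 13 (rule 126): 100111111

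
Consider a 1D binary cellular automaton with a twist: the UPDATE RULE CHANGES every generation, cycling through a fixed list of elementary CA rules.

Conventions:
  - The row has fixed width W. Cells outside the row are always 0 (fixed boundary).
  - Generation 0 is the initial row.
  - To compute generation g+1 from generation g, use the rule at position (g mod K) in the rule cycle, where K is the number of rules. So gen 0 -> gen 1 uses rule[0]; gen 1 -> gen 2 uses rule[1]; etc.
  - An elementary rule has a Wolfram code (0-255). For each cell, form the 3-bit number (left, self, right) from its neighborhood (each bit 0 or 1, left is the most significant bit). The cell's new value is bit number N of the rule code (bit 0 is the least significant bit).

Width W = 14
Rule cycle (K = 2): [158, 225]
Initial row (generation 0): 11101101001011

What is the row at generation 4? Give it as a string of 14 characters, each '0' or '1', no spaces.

Answer: 01101100111100

Derivation:
Gen 0: 11101101001011
Gen 1 (rule 158): 11001001111010
Gen 2 (rule 225): 01000000111100
Gen 3 (rule 158): 11100001111010
Gen 4 (rule 225): 01101100111100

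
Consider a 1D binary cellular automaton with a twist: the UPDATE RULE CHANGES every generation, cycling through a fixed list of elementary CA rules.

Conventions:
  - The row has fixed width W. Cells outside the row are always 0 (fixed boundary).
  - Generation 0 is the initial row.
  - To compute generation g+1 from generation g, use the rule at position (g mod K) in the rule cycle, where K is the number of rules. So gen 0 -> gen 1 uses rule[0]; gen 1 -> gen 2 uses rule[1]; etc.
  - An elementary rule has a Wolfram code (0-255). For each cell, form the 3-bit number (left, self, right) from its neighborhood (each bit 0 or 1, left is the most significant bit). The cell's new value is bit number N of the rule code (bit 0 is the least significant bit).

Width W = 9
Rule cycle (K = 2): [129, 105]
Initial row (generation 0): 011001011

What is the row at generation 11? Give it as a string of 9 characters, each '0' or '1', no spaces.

Answer: 000111000

Derivation:
Gen 0: 011001011
Gen 1 (rule 129): 000000000
Gen 2 (rule 105): 111111111
Gen 3 (rule 129): 011111110
Gen 4 (rule 105): 010000010
Gen 5 (rule 129): 000111000
Gen 6 (rule 105): 110101011
Gen 7 (rule 129): 000000000
Gen 8 (rule 105): 111111111
Gen 9 (rule 129): 011111110
Gen 10 (rule 105): 010000010
Gen 11 (rule 129): 000111000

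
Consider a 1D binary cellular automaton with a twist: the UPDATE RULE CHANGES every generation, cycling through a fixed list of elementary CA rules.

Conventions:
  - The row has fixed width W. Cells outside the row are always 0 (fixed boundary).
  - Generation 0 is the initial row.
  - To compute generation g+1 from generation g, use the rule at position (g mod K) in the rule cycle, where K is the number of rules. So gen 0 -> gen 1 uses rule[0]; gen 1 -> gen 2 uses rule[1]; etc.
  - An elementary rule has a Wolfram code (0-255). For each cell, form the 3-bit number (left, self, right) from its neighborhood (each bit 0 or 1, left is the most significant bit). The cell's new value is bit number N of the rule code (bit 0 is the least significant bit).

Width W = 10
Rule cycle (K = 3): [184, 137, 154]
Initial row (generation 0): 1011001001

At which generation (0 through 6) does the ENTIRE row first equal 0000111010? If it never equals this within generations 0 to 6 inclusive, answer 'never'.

Gen 0: 1011001001
Gen 1 (rule 184): 0110100100
Gen 2 (rule 137): 0100000001
Gen 3 (rule 154): 1010000010
Gen 4 (rule 184): 0101000001
Gen 5 (rule 137): 0000011100
Gen 6 (rule 154): 0000111010

Answer: 6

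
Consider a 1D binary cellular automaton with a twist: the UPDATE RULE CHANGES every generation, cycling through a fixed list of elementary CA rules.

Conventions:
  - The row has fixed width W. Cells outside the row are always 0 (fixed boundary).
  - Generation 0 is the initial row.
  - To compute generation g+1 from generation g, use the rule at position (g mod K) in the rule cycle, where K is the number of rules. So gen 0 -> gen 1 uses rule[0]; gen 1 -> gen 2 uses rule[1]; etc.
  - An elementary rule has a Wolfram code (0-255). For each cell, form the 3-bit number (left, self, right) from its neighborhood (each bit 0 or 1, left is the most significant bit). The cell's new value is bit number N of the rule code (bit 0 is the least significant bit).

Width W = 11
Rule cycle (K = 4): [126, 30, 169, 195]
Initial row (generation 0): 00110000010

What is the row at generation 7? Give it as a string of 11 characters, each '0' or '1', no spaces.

Answer: 10011111111

Derivation:
Gen 0: 00110000010
Gen 1 (rule 126): 01111000111
Gen 2 (rule 30): 11000101100
Gen 3 (rule 169): 10010011001
Gen 4 (rule 195): 00100101010
Gen 5 (rule 126): 01111111111
Gen 6 (rule 30): 11000000000
Gen 7 (rule 169): 10011111111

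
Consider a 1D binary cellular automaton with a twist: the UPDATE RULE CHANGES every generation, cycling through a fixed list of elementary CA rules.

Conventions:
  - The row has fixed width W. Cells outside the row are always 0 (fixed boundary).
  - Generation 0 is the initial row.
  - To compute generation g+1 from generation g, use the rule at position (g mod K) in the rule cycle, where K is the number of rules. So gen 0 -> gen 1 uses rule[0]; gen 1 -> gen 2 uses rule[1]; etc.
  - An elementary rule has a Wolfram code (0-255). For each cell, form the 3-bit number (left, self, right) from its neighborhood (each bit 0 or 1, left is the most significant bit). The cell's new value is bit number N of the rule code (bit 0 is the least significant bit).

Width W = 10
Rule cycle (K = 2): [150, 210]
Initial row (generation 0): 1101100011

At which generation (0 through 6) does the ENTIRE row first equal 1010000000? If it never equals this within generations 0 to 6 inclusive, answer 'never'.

Gen 0: 1101100011
Gen 1 (rule 150): 0000010100
Gen 2 (rule 210): 0000100010
Gen 3 (rule 150): 0001110111
Gen 4 (rule 210): 0010110011
Gen 5 (rule 150): 0110001100
Gen 6 (rule 210): 1011010110

Answer: never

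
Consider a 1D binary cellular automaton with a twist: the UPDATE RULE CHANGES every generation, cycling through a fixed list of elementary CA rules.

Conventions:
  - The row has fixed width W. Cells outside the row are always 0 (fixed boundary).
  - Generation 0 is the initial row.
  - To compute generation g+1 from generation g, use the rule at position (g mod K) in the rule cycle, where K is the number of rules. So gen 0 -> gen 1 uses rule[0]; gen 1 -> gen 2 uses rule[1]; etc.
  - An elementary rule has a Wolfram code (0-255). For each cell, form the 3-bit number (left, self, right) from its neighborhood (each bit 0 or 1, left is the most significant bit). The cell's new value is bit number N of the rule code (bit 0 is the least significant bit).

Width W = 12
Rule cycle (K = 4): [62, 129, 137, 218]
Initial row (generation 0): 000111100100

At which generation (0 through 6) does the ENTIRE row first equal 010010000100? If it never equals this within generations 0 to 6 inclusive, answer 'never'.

Answer: never

Derivation:
Gen 0: 000111100100
Gen 1 (rule 62): 001100011110
Gen 2 (rule 129): 100001001100
Gen 3 (rule 137): 001100001001
Gen 4 (rule 218): 011110010110
Gen 5 (rule 62): 110001111101
Gen 6 (rule 129): 000100111000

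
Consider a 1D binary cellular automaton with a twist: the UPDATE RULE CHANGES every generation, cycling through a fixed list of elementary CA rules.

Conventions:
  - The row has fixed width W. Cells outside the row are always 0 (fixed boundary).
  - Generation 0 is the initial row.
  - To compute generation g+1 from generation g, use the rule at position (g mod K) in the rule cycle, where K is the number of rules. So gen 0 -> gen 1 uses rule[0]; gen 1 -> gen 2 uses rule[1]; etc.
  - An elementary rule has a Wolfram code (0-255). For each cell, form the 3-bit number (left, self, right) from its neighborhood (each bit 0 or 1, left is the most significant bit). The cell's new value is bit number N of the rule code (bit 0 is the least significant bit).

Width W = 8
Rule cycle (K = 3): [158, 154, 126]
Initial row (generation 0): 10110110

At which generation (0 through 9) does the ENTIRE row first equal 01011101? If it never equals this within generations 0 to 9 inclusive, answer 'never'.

Answer: never

Derivation:
Gen 0: 10110110
Gen 1 (rule 158): 10100101
Gen 2 (rule 154): 00011000
Gen 3 (rule 126): 00111100
Gen 4 (rule 158): 01111010
Gen 5 (rule 154): 11110001
Gen 6 (rule 126): 10011011
Gen 7 (rule 158): 11110010
Gen 8 (rule 154): 11101101
Gen 9 (rule 126): 10111111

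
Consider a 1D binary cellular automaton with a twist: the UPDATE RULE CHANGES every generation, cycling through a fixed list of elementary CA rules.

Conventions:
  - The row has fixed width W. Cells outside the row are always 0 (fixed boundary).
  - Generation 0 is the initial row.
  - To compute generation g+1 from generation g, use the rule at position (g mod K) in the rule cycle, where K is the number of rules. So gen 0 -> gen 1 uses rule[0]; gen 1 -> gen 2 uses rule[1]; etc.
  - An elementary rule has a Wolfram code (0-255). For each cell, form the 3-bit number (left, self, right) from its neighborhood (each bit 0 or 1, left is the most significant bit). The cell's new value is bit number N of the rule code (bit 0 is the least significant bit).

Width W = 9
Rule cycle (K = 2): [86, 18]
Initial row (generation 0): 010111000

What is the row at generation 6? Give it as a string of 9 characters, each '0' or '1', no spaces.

Gen 0: 010111000
Gen 1 (rule 86): 110001100
Gen 2 (rule 18): 001010010
Gen 3 (rule 86): 011011111
Gen 4 (rule 18): 100000000
Gen 5 (rule 86): 110000000
Gen 6 (rule 18): 001000000

Answer: 001000000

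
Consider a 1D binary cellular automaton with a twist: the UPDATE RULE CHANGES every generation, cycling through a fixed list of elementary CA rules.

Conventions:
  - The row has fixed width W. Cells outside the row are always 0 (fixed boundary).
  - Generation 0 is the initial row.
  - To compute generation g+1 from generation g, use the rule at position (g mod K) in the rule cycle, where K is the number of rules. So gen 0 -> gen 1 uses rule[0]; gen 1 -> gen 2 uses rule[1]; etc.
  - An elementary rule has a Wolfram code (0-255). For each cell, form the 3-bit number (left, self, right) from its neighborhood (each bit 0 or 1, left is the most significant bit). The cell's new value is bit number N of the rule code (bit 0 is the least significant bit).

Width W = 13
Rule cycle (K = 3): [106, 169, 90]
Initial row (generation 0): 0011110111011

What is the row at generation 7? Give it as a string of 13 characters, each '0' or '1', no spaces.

Answer: 1101110111001

Derivation:
Gen 0: 0011110111011
Gen 1 (rule 106): 0110011101111
Gen 2 (rule 169): 0100011011110
Gen 3 (rule 90): 1010111010011
Gen 4 (rule 106): 0101101100111
Gen 5 (rule 169): 0011011000110
Gen 6 (rule 90): 0111011101111
Gen 7 (rule 106): 1101110111001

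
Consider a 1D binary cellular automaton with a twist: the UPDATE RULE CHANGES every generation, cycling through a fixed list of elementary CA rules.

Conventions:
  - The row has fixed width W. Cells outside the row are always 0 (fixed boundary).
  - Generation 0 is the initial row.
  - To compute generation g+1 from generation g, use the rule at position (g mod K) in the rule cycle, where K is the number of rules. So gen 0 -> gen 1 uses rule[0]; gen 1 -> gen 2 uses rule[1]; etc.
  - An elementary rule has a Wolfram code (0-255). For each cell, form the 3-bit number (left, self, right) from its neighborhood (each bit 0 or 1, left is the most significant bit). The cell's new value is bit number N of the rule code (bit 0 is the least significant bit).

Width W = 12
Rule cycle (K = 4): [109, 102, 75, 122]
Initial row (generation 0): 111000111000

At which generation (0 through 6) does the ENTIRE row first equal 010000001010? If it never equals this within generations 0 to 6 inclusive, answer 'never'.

Gen 0: 111000111000
Gen 1 (rule 109): 101010101011
Gen 2 (rule 102): 111111111101
Gen 3 (rule 75): 100000000100
Gen 4 (rule 122): 010000001010
Gen 5 (rule 109): 010111101110
Gen 6 (rule 102): 111000110010

Answer: 4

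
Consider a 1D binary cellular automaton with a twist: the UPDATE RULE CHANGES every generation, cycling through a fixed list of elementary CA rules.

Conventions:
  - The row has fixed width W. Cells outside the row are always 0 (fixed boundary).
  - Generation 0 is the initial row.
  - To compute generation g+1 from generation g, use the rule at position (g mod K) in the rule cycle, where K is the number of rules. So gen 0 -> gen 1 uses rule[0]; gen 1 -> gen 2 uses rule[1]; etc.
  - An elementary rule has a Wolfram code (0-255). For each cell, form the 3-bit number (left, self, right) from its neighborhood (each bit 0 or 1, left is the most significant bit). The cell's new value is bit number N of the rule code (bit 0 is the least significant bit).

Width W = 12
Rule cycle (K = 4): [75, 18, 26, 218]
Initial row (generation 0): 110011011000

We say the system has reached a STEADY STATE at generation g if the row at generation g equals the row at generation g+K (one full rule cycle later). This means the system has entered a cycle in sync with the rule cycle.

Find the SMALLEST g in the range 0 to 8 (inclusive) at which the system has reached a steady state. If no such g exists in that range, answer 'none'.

Answer: 2

Derivation:
Gen 0: 110011011000
Gen 1 (rule 75): 110111011011
Gen 2 (rule 18): 000000000000
Gen 3 (rule 26): 000000000000
Gen 4 (rule 218): 000000000000
Gen 5 (rule 75): 111111111111
Gen 6 (rule 18): 000000000000
Gen 7 (rule 26): 000000000000
Gen 8 (rule 218): 000000000000
Gen 9 (rule 75): 111111111111
Gen 10 (rule 18): 000000000000
Gen 11 (rule 26): 000000000000
Gen 12 (rule 218): 000000000000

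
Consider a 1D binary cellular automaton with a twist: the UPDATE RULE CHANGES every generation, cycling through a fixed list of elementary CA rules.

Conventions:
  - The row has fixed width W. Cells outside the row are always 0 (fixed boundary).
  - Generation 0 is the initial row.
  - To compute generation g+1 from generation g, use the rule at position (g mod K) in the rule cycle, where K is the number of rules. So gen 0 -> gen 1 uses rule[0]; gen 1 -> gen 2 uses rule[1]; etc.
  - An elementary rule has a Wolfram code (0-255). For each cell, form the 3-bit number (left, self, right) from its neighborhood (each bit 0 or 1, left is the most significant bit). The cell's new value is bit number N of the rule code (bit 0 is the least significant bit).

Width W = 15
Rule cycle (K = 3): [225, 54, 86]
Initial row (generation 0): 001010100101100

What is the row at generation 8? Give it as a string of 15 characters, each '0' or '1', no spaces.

Gen 0: 001010100101100
Gen 1 (rule 225): 100101000010101
Gen 2 (rule 54): 111111100111111
Gen 3 (rule 86): 000000111000001
Gen 4 (rule 225): 111110011011100
Gen 5 (rule 54): 000001100100010
Gen 6 (rule 86): 000010111110111
Gen 7 (rule 225): 111001011111011
Gen 8 (rule 54): 000111100000100

Answer: 000111100000100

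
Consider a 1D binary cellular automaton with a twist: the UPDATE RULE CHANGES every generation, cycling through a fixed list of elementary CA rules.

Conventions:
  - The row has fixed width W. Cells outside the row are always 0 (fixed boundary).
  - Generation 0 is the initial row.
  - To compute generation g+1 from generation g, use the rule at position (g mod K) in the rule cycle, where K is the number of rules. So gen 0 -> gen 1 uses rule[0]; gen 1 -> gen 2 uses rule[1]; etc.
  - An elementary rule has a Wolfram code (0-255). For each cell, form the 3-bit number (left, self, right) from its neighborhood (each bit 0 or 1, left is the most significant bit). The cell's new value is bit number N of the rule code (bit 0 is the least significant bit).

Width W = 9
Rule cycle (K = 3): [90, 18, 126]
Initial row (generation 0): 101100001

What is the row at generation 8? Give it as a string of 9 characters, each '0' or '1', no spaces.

Gen 0: 101100001
Gen 1 (rule 90): 001110010
Gen 2 (rule 18): 010001101
Gen 3 (rule 126): 111011111
Gen 4 (rule 90): 101010001
Gen 5 (rule 18): 000001010
Gen 6 (rule 126): 000011111
Gen 7 (rule 90): 000110001
Gen 8 (rule 18): 001001010

Answer: 001001010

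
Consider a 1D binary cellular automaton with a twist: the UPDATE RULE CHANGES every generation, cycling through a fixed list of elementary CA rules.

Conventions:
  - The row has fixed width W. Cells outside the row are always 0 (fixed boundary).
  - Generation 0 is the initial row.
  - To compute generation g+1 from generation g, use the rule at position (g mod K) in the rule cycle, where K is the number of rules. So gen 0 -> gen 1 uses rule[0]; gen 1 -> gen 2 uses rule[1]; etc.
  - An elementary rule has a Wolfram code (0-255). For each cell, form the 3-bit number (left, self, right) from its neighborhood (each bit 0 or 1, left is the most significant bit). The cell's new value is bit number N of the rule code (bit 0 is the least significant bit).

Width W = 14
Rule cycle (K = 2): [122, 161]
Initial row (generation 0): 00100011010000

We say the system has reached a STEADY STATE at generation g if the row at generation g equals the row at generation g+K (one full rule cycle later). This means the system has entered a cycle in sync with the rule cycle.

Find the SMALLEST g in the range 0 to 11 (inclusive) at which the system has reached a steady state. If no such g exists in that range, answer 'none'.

Answer: 3

Derivation:
Gen 0: 00100011010000
Gen 1 (rule 122): 01010111101000
Gen 2 (rule 161): 00101011010011
Gen 3 (rule 122): 01010111101111
Gen 4 (rule 161): 00101011010110
Gen 5 (rule 122): 01010111101111
Gen 6 (rule 161): 00101011010110
Gen 7 (rule 122): 01010111101111
Gen 8 (rule 161): 00101011010110
Gen 9 (rule 122): 01010111101111
Gen 10 (rule 161): 00101011010110
Gen 11 (rule 122): 01010111101111
Gen 12 (rule 161): 00101011010110
Gen 13 (rule 122): 01010111101111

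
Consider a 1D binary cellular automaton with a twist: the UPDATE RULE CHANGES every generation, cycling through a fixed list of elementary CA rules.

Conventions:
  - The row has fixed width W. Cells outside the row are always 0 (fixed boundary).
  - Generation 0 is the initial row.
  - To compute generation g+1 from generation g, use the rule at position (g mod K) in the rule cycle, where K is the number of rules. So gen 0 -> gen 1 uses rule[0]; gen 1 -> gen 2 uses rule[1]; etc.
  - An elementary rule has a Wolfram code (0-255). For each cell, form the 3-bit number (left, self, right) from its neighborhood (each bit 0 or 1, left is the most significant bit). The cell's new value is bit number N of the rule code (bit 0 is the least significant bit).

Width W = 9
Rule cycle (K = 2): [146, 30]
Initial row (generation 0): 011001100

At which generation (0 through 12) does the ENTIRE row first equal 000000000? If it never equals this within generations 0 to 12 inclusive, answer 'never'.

Gen 0: 011001100
Gen 1 (rule 146): 100110010
Gen 2 (rule 30): 111101111
Gen 3 (rule 146): 011000110
Gen 4 (rule 30): 110101101
Gen 5 (rule 146): 000000000
Gen 6 (rule 30): 000000000
Gen 7 (rule 146): 000000000
Gen 8 (rule 30): 000000000
Gen 9 (rule 146): 000000000
Gen 10 (rule 30): 000000000
Gen 11 (rule 146): 000000000
Gen 12 (rule 30): 000000000

Answer: 5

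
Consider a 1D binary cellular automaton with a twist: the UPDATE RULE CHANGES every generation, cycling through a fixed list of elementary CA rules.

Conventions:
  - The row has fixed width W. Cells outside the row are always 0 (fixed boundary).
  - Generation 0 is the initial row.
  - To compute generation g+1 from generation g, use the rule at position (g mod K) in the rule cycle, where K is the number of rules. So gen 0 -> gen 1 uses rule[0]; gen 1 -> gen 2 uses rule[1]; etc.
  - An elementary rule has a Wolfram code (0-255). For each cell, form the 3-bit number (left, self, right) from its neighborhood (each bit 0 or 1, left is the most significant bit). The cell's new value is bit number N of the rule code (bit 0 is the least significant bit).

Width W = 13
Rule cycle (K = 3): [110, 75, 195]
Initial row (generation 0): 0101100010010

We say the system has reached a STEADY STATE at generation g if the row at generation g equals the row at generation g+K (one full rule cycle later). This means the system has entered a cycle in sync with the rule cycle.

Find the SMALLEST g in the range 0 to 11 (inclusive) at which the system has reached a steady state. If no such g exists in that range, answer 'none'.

Gen 0: 0101100010010
Gen 1 (rule 110): 1111100110110
Gen 2 (rule 75): 1000101110110
Gen 3 (rule 195): 0011000110010
Gen 4 (rule 110): 0111001110110
Gen 5 (rule 75): 1101011010110
Gen 6 (rule 195): 0100001000010
Gen 7 (rule 110): 1100011000110
Gen 8 (rule 75): 1101111011110
Gen 9 (rule 195): 0100111001110
Gen 10 (rule 110): 1101101011010
Gen 11 (rule 75): 1101100011000
Gen 12 (rule 195): 0100101101011
Gen 13 (rule 110): 1101111111111
Gen 14 (rule 75): 1101000000001

Answer: none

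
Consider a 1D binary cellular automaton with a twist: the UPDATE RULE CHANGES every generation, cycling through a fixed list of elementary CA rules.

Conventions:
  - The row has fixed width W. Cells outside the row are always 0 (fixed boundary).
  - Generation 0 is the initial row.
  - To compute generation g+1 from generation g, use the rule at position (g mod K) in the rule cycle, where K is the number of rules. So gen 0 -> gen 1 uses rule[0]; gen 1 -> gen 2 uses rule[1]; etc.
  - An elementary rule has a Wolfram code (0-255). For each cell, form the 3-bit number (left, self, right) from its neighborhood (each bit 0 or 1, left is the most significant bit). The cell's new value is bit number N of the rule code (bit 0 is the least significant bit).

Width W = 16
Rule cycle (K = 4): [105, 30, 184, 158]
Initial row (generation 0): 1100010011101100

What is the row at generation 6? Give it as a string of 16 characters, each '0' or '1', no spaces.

Answer: 1000101010100010

Derivation:
Gen 0: 1100010011101100
Gen 1 (rule 105): 1101000010111101
Gen 2 (rule 30): 1001100110100001
Gen 3 (rule 184): 0101010101010000
Gen 4 (rule 158): 1101010101011000
Gen 5 (rule 105): 1110101010111011
Gen 6 (rule 30): 1000101010100010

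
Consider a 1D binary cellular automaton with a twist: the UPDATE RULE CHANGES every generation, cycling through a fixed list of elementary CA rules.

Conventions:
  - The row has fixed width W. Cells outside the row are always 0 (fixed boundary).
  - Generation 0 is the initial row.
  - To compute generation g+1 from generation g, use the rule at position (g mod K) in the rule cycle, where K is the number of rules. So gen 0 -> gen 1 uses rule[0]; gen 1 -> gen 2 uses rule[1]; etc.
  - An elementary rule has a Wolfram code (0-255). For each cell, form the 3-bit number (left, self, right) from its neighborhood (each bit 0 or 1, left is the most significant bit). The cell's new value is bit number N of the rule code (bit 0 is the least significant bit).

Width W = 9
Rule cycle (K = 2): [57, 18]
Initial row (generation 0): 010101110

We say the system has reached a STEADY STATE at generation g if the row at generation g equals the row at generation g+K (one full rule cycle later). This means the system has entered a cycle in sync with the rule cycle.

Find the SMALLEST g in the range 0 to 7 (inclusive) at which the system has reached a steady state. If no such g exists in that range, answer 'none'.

Gen 0: 010101110
Gen 1 (rule 57): 001011001
Gen 2 (rule 18): 010000110
Gen 3 (rule 57): 001110101
Gen 4 (rule 18): 010000000
Gen 5 (rule 57): 001111111
Gen 6 (rule 18): 010000000
Gen 7 (rule 57): 001111111
Gen 8 (rule 18): 010000000
Gen 9 (rule 57): 001111111

Answer: 4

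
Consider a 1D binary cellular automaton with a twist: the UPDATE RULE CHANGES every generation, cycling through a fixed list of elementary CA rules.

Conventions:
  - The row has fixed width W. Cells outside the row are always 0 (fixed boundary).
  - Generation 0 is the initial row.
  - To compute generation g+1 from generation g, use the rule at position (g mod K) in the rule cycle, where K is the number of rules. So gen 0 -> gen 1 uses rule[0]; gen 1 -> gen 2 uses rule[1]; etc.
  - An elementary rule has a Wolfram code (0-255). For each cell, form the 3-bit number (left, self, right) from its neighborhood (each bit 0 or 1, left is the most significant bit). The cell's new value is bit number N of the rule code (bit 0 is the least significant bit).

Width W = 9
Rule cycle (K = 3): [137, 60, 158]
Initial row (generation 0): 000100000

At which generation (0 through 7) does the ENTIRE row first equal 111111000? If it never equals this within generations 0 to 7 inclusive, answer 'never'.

Gen 0: 000100000
Gen 1 (rule 137): 110001111
Gen 2 (rule 60): 101001000
Gen 3 (rule 158): 101111100
Gen 4 (rule 137): 001111001
Gen 5 (rule 60): 001000101
Gen 6 (rule 158): 011101101
Gen 7 (rule 137): 011001000

Answer: never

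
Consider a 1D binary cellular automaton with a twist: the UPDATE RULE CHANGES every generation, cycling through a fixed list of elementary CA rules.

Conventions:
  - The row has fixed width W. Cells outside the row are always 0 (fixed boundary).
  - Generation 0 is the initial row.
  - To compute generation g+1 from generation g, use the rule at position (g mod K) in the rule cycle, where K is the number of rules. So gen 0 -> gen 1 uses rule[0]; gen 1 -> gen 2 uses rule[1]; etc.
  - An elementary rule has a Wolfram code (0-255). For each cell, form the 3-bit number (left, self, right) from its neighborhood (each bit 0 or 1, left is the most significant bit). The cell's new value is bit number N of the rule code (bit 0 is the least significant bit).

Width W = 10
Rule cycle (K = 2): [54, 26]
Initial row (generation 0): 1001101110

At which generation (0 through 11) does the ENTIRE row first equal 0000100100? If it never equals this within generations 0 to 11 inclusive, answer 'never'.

Gen 0: 1001101110
Gen 1 (rule 54): 1110010001
Gen 2 (rule 26): 1001101010
Gen 3 (rule 54): 1110011111
Gen 4 (rule 26): 1001110000
Gen 5 (rule 54): 1110001000
Gen 6 (rule 26): 1001010100
Gen 7 (rule 54): 1111111110
Gen 8 (rule 26): 1000000001
Gen 9 (rule 54): 1100000011
Gen 10 (rule 26): 1010000110
Gen 11 (rule 54): 1111001001

Answer: never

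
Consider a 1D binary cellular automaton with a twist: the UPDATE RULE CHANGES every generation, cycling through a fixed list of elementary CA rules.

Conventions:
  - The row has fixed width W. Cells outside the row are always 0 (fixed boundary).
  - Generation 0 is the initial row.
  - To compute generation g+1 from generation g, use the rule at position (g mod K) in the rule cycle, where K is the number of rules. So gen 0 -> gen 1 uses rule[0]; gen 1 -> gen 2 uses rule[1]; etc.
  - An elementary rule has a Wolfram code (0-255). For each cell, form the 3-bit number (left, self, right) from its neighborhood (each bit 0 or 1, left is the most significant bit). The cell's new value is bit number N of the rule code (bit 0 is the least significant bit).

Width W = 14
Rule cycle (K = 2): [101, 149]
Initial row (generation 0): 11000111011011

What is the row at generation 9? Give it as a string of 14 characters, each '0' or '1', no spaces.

Answer: 01011010111010

Derivation:
Gen 0: 11000111011011
Gen 1 (rule 101): 01010001101101
Gen 2 (rule 149): 01011100000001
Gen 3 (rule 101): 01100101111101
Gen 4 (rule 149): 00010100111001
Gen 5 (rule 101): 11011100001001
Gen 6 (rule 149): 00001011101101
Gen 7 (rule 101): 11101100110111
Gen 8 (rule 149): 01000010000010
Gen 9 (rule 101): 01011010111010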